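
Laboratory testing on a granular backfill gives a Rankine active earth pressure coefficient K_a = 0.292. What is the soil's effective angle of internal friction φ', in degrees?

K_a = tan²(45° − φ/2) ⇒ 45° − φ/2 = arctan(√0.292) = 28.39°.
φ = 2(45° − 28.39°) = 33.23°.

33.2°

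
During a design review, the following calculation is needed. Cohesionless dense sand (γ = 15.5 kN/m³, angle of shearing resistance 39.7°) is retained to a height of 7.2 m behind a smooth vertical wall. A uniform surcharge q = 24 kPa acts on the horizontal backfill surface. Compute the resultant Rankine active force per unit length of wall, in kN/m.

127 kN/m

K_a = tan²(45° − φ/2) = 0.2204.
Soil triangle: ½ K_a γ H² = 0.5×0.2204×15.5×7.2² = 88.56 kN/m.
Surcharge rectangle: K_a q H = 0.2204×24×7.2 = 38.09 kN/m.
Total = 88.56 + 38.09 = 126.6 kN/m.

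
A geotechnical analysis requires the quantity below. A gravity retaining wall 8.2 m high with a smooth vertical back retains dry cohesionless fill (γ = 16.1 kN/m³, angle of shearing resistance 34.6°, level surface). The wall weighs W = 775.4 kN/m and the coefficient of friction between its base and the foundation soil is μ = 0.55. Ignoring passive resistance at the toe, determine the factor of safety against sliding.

2.86

K_a = tan²(45° − 34.6°/2) = 0.2756.
P_a = ½K_aγH² = 0.5×0.2756×16.1×8.2² = 149.2 kN/m, acting at H/3 = 2.733 m above the base.
FS_sliding = μW / P_a = 0.55×775.4 / 149.2 = 2.858.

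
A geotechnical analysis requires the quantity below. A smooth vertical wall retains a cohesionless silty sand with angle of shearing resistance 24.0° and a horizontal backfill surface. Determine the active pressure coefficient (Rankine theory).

K_a = (1 − sin φ)/(1 + sin φ) = (1 − sin 24.0°)/(1 + sin 24.0°) = 0.4217.

0.422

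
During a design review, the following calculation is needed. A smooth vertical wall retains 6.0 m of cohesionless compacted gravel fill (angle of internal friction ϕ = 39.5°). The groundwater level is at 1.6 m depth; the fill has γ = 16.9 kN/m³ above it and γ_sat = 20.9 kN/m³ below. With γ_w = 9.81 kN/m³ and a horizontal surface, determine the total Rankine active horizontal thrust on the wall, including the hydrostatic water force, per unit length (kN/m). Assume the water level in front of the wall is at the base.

150 kN/m

K_a = tan²(45° − φ/2) = 0.2224.
γ' = 20.9 − 9.81 = 11.09 kN/m³. Depth below WT = 4.4 m.
σ'_h at WT = K_a γ d_w = 6.015 kPa; at base = 6.015 + K_a γ' × 4.4 = 16.87 kPa.
P₁ (0–1.6 m) = ½×6.015×1.6 = 4.812. P₂ (1.6–6.0 m) = ½(6.015+16.87)×4.4 = 50.34.
P_w = ½ γ_w h₂² = 0.5×9.81×4.4² = 94.96. Total = 4.812+50.34+94.96 = 150.1 kN/m.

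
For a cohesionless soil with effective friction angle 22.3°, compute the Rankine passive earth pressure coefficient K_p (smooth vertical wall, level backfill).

K_p = (1 + sin φ)/(1 − sin φ) = tan²(45° + 22.3°/2) = 2.223.

2.22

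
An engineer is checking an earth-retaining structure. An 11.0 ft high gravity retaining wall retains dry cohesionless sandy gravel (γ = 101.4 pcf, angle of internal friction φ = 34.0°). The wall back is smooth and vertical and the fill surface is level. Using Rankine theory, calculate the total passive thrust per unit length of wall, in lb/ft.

21700 lb/ft

K_p = tan²(45° + φ/2) = 3.537.
P_p = ½ K_p γ H² = 0.5 × 3.537 × 101.4 × 11.0² = 21700 lb/ft.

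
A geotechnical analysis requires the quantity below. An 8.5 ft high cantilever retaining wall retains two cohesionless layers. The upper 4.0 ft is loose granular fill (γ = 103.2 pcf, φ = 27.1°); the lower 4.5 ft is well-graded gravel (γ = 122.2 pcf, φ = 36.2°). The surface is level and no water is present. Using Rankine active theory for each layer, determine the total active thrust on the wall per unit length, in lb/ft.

K_a1 = tan²(45°−27.1°/2) = 0.3741; K_a2 = tan²(45°−36.2°/2) = 0.2574.
Layer 1: σ at base = K_a1 γ₁ h₁ = 154.4 psf; P₁ = ½×154.4×4.0 = 308.8.
Layer 2: σ_v at top = γ₁h₁ = 412.8; σ_h top = K_a2×412.8 = 106.2; σ_h base = K_a2×(412.8+122.2×4.5) = 247.8.
P₂ = ½(106.2+247.8)×4.5 = 796.6. Total P_a = 308.8+796.6 = 1105 lb/ft.

1110 lb/ft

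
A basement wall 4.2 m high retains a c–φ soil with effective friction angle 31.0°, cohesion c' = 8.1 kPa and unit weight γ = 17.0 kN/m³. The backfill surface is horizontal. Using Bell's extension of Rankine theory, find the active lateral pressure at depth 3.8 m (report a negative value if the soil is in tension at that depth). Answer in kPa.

K_a = (1 − sin φ)/(1 + sin φ) = 0.3201.
σ_a = K_a γ z − 2c√K_a = 0.3201×17.0×3.8 − 2×8.1×0.5658 = 11.51 kPa.

11.5 kPa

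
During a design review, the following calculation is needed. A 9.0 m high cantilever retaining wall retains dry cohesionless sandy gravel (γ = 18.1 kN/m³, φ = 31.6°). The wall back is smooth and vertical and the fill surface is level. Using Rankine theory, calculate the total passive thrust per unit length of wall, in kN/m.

K_p = tan²(45° + φ/2) = 3.202.
P_p = ½ K_p γ H² = 0.5 × 3.202 × 18.1 × 9.0² = 2347 kN/m.

2350 kN/m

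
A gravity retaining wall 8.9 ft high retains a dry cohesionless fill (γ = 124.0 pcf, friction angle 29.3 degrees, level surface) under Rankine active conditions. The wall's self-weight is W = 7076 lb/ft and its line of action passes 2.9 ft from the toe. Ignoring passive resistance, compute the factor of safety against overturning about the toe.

4.11

K_a = tan²(45° − 29.3°/2) = 0.3428.
P_a = ½K_aγH² = 0.5×0.3428×124.0×8.9² = 1684 lb/ft, acting at H/3 = 2.967 ft above the base.
Overturning moment M_o = P_a × H/3 = 1684 × 2.967 = 4995.
Resisting moment M_r = W × 2.9 = 7076 × 2.9 = 20520.
FS_overturning = M_r/M_o = 20520/4995 = 4.108.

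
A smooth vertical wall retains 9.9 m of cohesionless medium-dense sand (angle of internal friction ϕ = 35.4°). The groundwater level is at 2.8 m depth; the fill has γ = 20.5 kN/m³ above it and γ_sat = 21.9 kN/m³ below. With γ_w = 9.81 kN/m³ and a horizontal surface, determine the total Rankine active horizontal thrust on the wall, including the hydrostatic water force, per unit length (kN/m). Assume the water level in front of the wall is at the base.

458 kN/m

K_a = tan²(45° − φ/2) = 0.2664.
γ' = 21.9 − 9.81 = 12.09 kN/m³. Depth below WT = 7.1 m.
σ'_h at WT = K_a γ d_w = 15.29 kPa; at base = 15.29 + K_a γ' × 7.1 = 38.16 kPa.
P₁ (0–2.8 m) = ½×15.29×2.8 = 21.41. P₂ (2.8–9.9 m) = ½(15.29+38.16)×7.1 = 189.7.
P_w = ½ γ_w h₂² = 0.5×9.81×7.1² = 247.3. Total = 21.41+189.7+247.3 = 458.4 kN/m.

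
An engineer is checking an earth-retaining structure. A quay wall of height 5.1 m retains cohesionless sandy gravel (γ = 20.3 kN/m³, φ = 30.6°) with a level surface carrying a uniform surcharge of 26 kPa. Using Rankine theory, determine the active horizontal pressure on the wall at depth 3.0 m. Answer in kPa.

K_a = (1 − sin φ)/(1 + sin φ) = 0.3253.
σ_v = γz + q = 20.3 × 3.0 + 26 = 86.90 kPa.
σ_h = K_a σ_v = 0.3253 × 86.90 = 28.27 kPa.

28.3 kPa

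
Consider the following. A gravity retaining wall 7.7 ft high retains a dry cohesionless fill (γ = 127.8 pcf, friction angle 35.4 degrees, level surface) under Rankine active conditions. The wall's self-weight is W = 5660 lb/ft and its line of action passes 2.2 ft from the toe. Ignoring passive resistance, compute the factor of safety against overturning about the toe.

4.81

K_a = tan²(45° − 35.4°/2) = 0.2664.
P_a = ½K_aγH² = 0.5×0.2664×127.8×7.7² = 1009 lb/ft, acting at H/3 = 2.567 ft above the base.
Overturning moment M_o = P_a × H/3 = 1009 × 2.567 = 2591.
Resisting moment M_r = W × 2.2 = 5660 × 2.2 = 12450.
FS_overturning = M_r/M_o = 12450/2591 = 4.807.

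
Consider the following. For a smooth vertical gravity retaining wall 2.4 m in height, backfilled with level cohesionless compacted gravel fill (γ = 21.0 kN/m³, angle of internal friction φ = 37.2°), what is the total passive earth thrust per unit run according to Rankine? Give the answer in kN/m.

245 kN/m

K_p = tan²(45° + φ/2) = 4.058.
P_p = ½ K_p γ H² = 0.5 × 4.058 × 21.0 × 2.4² = 245.4 kN/m.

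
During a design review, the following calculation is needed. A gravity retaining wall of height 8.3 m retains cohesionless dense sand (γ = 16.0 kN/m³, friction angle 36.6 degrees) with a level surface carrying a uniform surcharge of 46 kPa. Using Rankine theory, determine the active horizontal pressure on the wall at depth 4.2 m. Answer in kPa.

28.6 kPa

K_a = (1 − sin φ)/(1 + sin φ) = 0.2530.
σ_v = γz + q = 16.0 × 4.2 + 46 = 113.2 kPa.
σ_h = K_a σ_v = 0.2530 × 113.2 = 28.63 kPa.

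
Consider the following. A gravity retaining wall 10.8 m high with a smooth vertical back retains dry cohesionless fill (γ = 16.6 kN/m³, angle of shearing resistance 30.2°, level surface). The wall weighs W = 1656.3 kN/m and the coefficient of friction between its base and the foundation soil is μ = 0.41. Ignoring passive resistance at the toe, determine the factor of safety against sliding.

2.12

K_a = tan²(45° − 30.2°/2) = 0.3307.
P_a = ½K_aγH² = 0.5×0.3307×16.6×10.8² = 320.1 kN/m, acting at H/3 = 3.600 m above the base.
FS_sliding = μW / P_a = 0.41×1656.3 / 320.1 = 2.121.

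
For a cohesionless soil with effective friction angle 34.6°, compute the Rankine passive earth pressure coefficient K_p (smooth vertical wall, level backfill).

K_p = (1 + sin φ)/(1 − sin φ) = tan²(45° + 34.6°/2) = 3.628.

3.63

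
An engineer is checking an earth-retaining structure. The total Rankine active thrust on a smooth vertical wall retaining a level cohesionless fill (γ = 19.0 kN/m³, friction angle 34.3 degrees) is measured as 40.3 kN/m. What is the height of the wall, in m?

K_a = 0.2792. P_a = ½ K_a γ H² ⇒ H = √(2P_a/(K_a γ)).
H = √(2×40.3/(0.2792×19.0)) = 3.898 m.

3.90 m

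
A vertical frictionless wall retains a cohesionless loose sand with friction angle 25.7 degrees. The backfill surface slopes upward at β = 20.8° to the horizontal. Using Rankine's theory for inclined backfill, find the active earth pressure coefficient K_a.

K_a = cos β · (cos β − √(cos²β − cos²φ)) / (cos β + √(cos²β − cos²φ)).
cos β = 0.9348, cos φ = 0.9011, √(cos²β − cos²φ) = 0.2489.
K_a = 0.9348 × (0.9348 − 0.2489)/(0.9348 + 0.2489) = 0.5417.

0.542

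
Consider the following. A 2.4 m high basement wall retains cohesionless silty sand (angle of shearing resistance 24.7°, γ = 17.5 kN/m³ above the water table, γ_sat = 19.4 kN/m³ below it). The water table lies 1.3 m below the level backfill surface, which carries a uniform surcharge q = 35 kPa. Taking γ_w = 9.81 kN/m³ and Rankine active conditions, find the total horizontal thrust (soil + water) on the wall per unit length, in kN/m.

59.2 kN/m

K_a = tan²(45° − φ/2) = 0.4106.
γ' = 19.4 − 9.81 = 9.590 kN/m³. h₂ = H − d_w = 1.1 m.
σ'_h: at surface K_a·q = 14.37; at WT K_a(q+γd_w) = 23.71; at base K_a(q+γd_w+γ'h₂) = 28.04 kPa.
P₁ = ½(14.37+23.71)×1.3 = 24.75; P₂ = ½(23.71+28.04)×1.1 = 28.46; P_w = ½γ_w h₂² = 5.935.
Total = 24.75+28.46+5.935 = 59.15 kN/m.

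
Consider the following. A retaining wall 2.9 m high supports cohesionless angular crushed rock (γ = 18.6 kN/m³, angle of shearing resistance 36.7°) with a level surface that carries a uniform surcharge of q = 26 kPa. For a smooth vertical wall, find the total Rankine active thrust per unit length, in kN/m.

38.7 kN/m

K_a = tan²(45° − φ/2) = 0.2519.
Soil triangle: ½ K_a γ H² = 0.5×0.2519×18.6×2.9² = 19.70 kN/m.
Surcharge rectangle: K_a q H = 0.2519×26×2.9 = 18.99 kN/m.
Total = 19.70 + 18.99 = 38.69 kN/m.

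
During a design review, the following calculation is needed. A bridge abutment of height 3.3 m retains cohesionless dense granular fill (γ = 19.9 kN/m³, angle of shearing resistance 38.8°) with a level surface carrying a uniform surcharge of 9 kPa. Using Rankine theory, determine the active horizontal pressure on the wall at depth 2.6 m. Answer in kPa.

K_a = (1 − sin φ)/(1 + sin φ) = 0.2296.
σ_v = γz + q = 19.9 × 2.6 + 9 = 60.74 kPa.
σ_h = K_a σ_v = 0.2296 × 60.74 = 13.94 kPa.

13.9 kPa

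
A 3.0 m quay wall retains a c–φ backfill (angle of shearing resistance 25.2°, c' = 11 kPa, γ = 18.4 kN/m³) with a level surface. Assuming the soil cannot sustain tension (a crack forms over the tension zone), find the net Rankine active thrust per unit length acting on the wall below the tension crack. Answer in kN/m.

K_a = 0.4027; √K_a = 0.6346.
Tension-crack depth z_c = 2c/(γ√K_a) = 2×11/(18.4×0.6346) = 1.884 m.
σ_a at base = K_a γ H − 2c√K_a = 0.4027×18.4×3.0 − 2×11×0.6346 = 8.270 kPa.
P_a = ½ × 8.270 × (H − z_c) = 0.5×8.270×1.116 = 4.614 kN/m.

4.61 kN/m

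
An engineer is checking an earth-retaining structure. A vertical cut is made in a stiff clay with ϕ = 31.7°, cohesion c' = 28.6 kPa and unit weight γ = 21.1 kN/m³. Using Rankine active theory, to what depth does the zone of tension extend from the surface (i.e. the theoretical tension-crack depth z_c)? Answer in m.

4.86 m

K_a = tan²(45° − 31.7°/2) = 0.3111; √K_a = 0.5577.
The active pressure is zero where K_a γ z = 2c√K_a, so z_c = 2c/(γ√K_a) = 2×28.6/(21.1×0.5577) = 4.861 m.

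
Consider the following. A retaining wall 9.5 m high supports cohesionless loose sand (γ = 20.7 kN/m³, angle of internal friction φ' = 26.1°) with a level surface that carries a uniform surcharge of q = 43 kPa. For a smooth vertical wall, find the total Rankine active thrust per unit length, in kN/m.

K_a = tan²(45° − φ/2) = 0.3889.
Soil triangle: ½ K_a γ H² = 0.5×0.3889×20.7×9.5² = 363.3 kN/m.
Surcharge rectangle: K_a q H = 0.3889×43×9.5 = 158.9 kN/m.
Total = 363.3 + 158.9 = 522.2 kN/m.

522 kN/m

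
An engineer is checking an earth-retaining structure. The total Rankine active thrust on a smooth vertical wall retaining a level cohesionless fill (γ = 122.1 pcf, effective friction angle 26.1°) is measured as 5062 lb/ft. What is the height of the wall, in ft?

14.6 ft

K_a = 0.3889. P_a = ½ K_a γ H² ⇒ H = √(2P_a/(K_a γ)).
H = √(2×5062/(0.3889×122.1)) = 14.60 ft.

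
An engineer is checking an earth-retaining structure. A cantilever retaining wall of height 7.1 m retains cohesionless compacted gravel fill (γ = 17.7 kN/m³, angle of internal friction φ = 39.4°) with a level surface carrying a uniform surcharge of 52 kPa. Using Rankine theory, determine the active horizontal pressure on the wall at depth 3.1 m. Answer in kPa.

23.9 kPa

K_a = (1 − sin φ)/(1 + sin φ) = 0.2234.
σ_v = γz + q = 17.7 × 3.1 + 52 = 106.9 kPa.
σ_h = K_a σ_v = 0.2234 × 106.9 = 23.88 kPa.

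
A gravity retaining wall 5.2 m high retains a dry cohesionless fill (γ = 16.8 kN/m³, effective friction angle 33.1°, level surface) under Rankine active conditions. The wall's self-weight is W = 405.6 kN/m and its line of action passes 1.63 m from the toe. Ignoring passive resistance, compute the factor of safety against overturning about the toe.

5.72

K_a = tan²(45° − 33.1°/2) = 0.2936.
P_a = ½K_aγH² = 0.5×0.2936×16.8×5.2² = 66.68 kN/m, acting at H/3 = 1.733 m above the base.
Overturning moment M_o = P_a × H/3 = 66.68 × 1.733 = 115.6.
Resisting moment M_r = W × 1.63 = 405.6 × 1.63 = 661.1.
FS_overturning = M_r/M_o = 661.1/115.6 = 5.720.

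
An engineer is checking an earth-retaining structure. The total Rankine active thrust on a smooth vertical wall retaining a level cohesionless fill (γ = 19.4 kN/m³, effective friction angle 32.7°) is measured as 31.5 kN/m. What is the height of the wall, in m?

3.30 m

K_a = 0.2985. P_a = ½ K_a γ H² ⇒ H = √(2P_a/(K_a γ)).
H = √(2×31.5/(0.2985×19.4)) = 3.298 m.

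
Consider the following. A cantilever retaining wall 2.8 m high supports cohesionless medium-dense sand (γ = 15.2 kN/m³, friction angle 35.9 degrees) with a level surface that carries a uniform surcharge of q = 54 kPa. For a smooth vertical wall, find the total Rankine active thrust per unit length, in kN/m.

55.0 kN/m

K_a = tan²(45° − φ/2) = 0.2607.
Soil triangle: ½ K_a γ H² = 0.5×0.2607×15.2×2.8² = 15.54 kN/m.
Surcharge rectangle: K_a q H = 0.2607×54×2.8 = 39.42 kN/m.
Total = 15.54 + 39.42 = 54.96 kN/m.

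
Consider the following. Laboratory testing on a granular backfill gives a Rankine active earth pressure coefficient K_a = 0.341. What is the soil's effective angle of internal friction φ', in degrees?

29.4°

K_a = tan²(45° − φ/2) ⇒ 45° − φ/2 = arctan(√0.341) = 30.28°.
φ = 2(45° − 30.28°) = 29.43°.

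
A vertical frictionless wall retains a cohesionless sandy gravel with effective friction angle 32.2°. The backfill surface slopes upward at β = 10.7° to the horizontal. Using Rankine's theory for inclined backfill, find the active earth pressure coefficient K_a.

0.320

K_a = cos β · (cos β − √(cos²β − cos²φ)) / (cos β + √(cos²β − cos²φ)).
cos β = 0.9826, cos φ = 0.8462, √(cos²β − cos²φ) = 0.4995.
K_a = 0.9826 × (0.9826 − 0.4995)/(0.9826 + 0.4995) = 0.3203.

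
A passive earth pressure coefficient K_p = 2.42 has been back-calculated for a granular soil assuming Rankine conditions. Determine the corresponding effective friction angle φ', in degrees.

24.5°

K_p = (1+sin φ)/(1−sin φ) ⇒ sin φ = (K_p − 1)/(K_p + 1) = 0.4152.
φ = arcsin(0.4152) = 24.53°.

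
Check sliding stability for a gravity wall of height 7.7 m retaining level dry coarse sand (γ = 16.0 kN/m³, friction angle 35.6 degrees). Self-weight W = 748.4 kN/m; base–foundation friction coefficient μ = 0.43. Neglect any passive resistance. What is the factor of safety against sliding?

2.57

K_a = tan²(45° − 35.6°/2) = 0.2641.
P_a = ½K_aγH² = 0.5×0.2641×16.0×7.7² = 125.3 kN/m, acting at H/3 = 2.567 m above the base.
FS_sliding = μW / P_a = 0.43×748.4 / 125.3 = 2.569.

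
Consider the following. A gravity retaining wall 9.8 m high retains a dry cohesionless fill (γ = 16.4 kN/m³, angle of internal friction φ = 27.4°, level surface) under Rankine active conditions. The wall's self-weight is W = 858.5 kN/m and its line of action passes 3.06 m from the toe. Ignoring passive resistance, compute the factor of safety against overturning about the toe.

2.76

K_a = tan²(45° − 27.4°/2) = 0.3697.
P_a = ½K_aγH² = 0.5×0.3697×16.4×9.8² = 291.1 kN/m, acting at H/3 = 3.267 m above the base.
Overturning moment M_o = P_a × H/3 = 291.1 × 3.267 = 951.0.
Resisting moment M_r = W × 3.06 = 858.5 × 3.06 = 2627.
FS_overturning = M_r/M_o = 2627/951.0 = 2.762.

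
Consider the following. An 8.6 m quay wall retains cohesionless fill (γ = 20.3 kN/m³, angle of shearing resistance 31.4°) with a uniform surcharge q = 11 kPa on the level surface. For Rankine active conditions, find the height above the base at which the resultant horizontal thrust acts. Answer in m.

3.03 m

K_a = 0.3149.
Triangular part P₁ = ½K_aγH² = 236.4 at H/3 = 2.867 m; rectangular part P₂ = K_a q H = 29.79 at H/2 = 4.300 m.
ȳ = (P₁·2.867 + P₂·4.300)/(P₁+P₂) = 3.027 m.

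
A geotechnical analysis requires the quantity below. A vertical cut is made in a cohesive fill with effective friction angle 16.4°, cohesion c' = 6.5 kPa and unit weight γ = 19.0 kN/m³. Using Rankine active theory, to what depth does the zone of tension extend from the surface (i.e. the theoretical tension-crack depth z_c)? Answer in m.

0.915 m

K_a = tan²(45° − 16.4°/2) = 0.5596; √K_a = 0.7481.
The active pressure is zero where K_a γ z = 2c√K_a, so z_c = 2c/(γ√K_a) = 2×6.5/(19.0×0.7481) = 0.9146 m.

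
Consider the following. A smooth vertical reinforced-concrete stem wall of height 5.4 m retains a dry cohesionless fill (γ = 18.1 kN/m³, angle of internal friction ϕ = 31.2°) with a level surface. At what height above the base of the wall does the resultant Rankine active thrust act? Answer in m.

K_a = 0.3175.
The pressure distribution is triangular, so the resultant acts at H/3 above the base = 5.4/3 = 1.800 m.

1.80 m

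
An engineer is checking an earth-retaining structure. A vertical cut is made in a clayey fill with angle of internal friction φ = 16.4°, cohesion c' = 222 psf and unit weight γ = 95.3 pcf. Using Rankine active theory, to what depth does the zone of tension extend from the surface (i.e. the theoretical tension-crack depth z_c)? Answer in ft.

K_a = tan²(45° − 16.4°/2) = 0.5596; √K_a = 0.7481.
The active pressure is zero where K_a γ z = 2c√K_a, so z_c = 2c/(γ√K_a) = 2×222/(95.3×0.7481) = 6.228 ft.

6.23 ft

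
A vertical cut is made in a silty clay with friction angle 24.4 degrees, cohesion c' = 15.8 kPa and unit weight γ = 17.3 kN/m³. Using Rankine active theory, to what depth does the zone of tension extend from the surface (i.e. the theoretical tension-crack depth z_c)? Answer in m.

K_a = tan²(45° − 24.4°/2) = 0.4153; √K_a = 0.6445.
The active pressure is zero where K_a γ z = 2c√K_a, so z_c = 2c/(γ√K_a) = 2×15.8/(17.3×0.6445) = 2.834 m.

2.83 m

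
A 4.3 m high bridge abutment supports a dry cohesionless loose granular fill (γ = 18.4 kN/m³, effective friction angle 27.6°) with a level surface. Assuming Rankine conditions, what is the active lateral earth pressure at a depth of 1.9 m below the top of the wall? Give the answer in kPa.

K_a = (1 − sin φ)/(1 + sin φ) = 0.3668.
σ_h = K_a γ z = 0.3668 × 18.4 × 1.9 = 12.82 kPa.

12.8 kPa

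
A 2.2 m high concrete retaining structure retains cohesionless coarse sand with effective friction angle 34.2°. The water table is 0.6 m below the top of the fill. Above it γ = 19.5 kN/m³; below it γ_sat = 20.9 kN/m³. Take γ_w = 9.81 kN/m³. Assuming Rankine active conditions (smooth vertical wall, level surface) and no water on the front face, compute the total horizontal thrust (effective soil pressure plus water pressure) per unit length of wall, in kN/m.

22.8 kN/m

K_a = tan²(45° − φ/2) = 0.2803.
γ' = 20.9 − 9.81 = 11.09 kN/m³. Depth below WT = 1.6 m.
σ'_h at WT = K_a γ d_w = 3.280 kPa; at base = 3.280 + K_a γ' × 1.6 = 8.254 kPa.
P₁ (0–0.6 m) = ½×3.280×0.6 = 0.9840. P₂ (0.6–2.2 m) = ½(3.280+8.254)×1.6 = 9.227.
P_w = ½ γ_w h₂² = 0.5×9.81×1.6² = 12.56. Total = 0.9840+9.227+12.56 = 22.77 kN/m.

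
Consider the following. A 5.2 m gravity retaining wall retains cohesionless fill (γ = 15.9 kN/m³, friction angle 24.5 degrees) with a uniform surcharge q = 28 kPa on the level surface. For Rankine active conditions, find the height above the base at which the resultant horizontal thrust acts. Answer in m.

2.08 m

K_a = 0.4137.
Triangular part P₁ = ½K_aγH² = 88.94 at H/3 = 1.733 m; rectangular part P₂ = K_a q H = 60.24 at H/2 = 2.600 m.
ȳ = (P₁·1.733 + P₂·2.600)/(P₁+P₂) = 2.083 m.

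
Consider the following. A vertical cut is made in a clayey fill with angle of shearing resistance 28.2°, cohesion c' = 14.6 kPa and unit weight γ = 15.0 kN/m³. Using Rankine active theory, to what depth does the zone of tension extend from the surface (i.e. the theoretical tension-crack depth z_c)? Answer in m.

3.25 m

K_a = tan²(45° − 28.2°/2) = 0.3582; √K_a = 0.5985.
The active pressure is zero where K_a γ z = 2c√K_a, so z_c = 2c/(γ√K_a) = 2×14.6/(15.0×0.5985) = 3.253 m.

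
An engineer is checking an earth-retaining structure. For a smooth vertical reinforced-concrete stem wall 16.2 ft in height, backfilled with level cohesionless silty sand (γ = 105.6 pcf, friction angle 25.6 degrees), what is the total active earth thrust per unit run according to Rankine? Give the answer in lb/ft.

K_a = tan²(45° − φ/2) = 0.3966.
P_a = ½ K_a γ H² = 0.5 × 0.3966 × 105.6 × 16.2² = 5495 lb/ft.

5500 lb/ft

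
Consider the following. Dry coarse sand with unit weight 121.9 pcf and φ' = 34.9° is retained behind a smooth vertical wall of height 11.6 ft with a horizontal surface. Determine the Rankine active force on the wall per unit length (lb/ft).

K_a = tan²(45° − φ/2) = 0.2721.
P_a = ½ K_a γ H² = 0.5 × 0.2721 × 121.9 × 11.6² = 2232 lb/ft.

2230 lb/ft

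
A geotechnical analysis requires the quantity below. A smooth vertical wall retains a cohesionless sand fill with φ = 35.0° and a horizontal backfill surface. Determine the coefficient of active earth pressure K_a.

0.271

K_a = tan²(45° − φ/2) = tan²(27.50°) = 0.2710.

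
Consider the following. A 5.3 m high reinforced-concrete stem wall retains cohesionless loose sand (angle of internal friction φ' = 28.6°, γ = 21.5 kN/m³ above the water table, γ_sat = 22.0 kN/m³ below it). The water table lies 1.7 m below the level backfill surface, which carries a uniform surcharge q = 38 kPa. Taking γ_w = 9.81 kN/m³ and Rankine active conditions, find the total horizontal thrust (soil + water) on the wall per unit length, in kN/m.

K_a = tan²(45° − φ/2) = 0.3525.
γ' = 22.0 − 9.81 = 12.19 kN/m³. h₂ = H − d_w = 3.6 m.
σ'_h: at surface K_a·q = 13.40; at WT K_a(q+γd_w) = 26.28; at base K_a(q+γd_w+γ'h₂) = 41.75 kPa.
P₁ = ½(13.40+26.28)×1.7 = 33.73; P₂ = ½(26.28+41.75)×3.6 = 122.5; P_w = ½γ_w h₂² = 63.57.
Total = 33.73+122.5+63.57 = 219.8 kN/m.

220 kN/m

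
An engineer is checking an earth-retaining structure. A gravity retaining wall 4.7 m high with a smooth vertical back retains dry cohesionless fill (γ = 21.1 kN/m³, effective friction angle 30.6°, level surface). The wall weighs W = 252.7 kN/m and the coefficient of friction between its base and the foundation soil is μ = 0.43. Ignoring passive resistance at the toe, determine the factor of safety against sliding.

K_a = tan²(45° − 30.6°/2) = 0.3253.
P_a = ½K_aγH² = 0.5×0.3253×21.1×4.7² = 75.82 kN/m, acting at H/3 = 1.567 m above the base.
FS_sliding = μW / P_a = 0.43×252.7 / 75.82 = 1.433.

1.43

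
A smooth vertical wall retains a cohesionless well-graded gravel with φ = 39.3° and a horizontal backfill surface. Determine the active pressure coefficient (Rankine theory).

0.224

K_a = (1 − sin φ)/(1 + sin φ) = (1 − sin 39.3°)/(1 + sin 39.3°) = 0.2245.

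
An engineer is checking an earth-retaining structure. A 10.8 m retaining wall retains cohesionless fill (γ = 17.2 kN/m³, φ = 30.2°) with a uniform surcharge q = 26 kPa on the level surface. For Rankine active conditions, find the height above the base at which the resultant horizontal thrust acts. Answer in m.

K_a = 0.3307.
Triangular part P₁ = ½K_aγH² = 331.7 at H/3 = 3.600 m; rectangular part P₂ = K_a q H = 92.85 at H/2 = 5.400 m.
ȳ = (P₁·3.600 + P₂·5.400)/(P₁+P₂) = 3.994 m.

3.99 m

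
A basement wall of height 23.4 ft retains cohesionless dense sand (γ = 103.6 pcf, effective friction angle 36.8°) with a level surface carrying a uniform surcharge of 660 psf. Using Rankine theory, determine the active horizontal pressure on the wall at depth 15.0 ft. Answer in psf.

555 psf

K_a = (1 − sin φ)/(1 + sin φ) = 0.2508.
σ_v = γz + q = 103.6 × 15.0 + 660 = 2214 psf.
σ_h = K_a σ_v = 0.2508 × 2214 = 555.2 psf.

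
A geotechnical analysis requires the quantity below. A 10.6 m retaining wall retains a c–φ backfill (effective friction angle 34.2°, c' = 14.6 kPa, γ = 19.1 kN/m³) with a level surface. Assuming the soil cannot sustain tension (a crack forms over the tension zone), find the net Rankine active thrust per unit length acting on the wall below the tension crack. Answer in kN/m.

159 kN/m

K_a = 0.2803; √K_a = 0.5295.
Tension-crack depth z_c = 2c/(γ√K_a) = 2×14.6/(19.1×0.5295) = 2.887 m.
σ_a at base = K_a γ H − 2c√K_a = 0.2803×19.1×10.6 − 2×14.6×0.5295 = 41.30 kPa.
P_a = ½ × 41.30 × (H − z_c) = 0.5×41.30×7.713 = 159.3 kN/m.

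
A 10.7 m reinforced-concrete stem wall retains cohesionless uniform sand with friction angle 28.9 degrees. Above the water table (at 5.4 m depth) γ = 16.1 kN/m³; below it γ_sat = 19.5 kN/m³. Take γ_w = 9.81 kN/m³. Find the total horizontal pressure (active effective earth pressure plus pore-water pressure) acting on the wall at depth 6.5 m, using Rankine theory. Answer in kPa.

K_a = (1 − sin φ)/(1 + sin φ) = 0.3484.
γ' = 19.5 − 9.81 = 9.690 kN/m³.
Effective vertical stress at 6.5 m: σ'_v = 16.1×5.4 + 9.690×1.10 = 97.60 kPa.
σ'_h = K_a σ'_v = 0.3484 × 97.60 = 34.00 kPa; u = γ_w × 1.10 = 10.79 kPa.
Total σ_h = 34.00 + 10.79 = 44.79 kPa.

44.8 kPa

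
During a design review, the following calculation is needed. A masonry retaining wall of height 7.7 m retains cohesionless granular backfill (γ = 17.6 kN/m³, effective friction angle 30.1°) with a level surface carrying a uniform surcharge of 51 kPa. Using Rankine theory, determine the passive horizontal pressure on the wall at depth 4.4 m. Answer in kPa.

387 kPa

K_p = (1 + sin φ)/(1 − sin φ) = 3.012.
σ_v = γz + q = 17.6 × 4.4 + 51 = 128.4 kPa.
σ_h = K_p σ_v = 3.012 × 128.4 = 386.9 kPa.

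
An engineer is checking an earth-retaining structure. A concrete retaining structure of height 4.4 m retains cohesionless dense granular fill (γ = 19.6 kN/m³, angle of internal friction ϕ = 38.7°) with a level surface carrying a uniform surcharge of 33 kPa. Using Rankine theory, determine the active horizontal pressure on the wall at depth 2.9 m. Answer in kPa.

20.7 kPa

K_a = (1 − sin φ)/(1 + sin φ) = 0.2306.
σ_v = γz + q = 19.6 × 2.9 + 33 = 89.84 kPa.
σ_h = K_a σ_v = 0.2306 × 89.84 = 20.72 kPa.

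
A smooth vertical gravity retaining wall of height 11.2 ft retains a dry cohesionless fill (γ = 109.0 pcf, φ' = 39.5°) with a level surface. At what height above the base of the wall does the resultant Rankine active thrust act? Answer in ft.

3.73 ft

K_a = 0.2224.
The pressure distribution is triangular, so the resultant acts at H/3 above the base = 11.2/3 = 3.733 ft.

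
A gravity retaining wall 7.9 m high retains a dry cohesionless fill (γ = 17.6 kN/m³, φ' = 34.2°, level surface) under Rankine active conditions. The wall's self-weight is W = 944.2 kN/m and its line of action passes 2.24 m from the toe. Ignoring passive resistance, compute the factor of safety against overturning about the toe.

K_a = tan²(45° − 34.2°/2) = 0.2803.
P_a = ½K_aγH² = 0.5×0.2803×17.6×7.9² = 154.0 kN/m, acting at H/3 = 2.633 m above the base.
Overturning moment M_o = P_a × H/3 = 154.0 × 2.633 = 405.4.
Resisting moment M_r = W × 2.24 = 944.2 × 2.24 = 2115.
FS_overturning = M_r/M_o = 2115/405.4 = 5.217.

5.22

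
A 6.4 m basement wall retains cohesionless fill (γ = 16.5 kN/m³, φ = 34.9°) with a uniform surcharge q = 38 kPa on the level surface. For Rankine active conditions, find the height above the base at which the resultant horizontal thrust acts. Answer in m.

K_a = 0.2721.
Triangular part P₁ = ½K_aγH² = 91.96 at H/3 = 2.133 m; rectangular part P₂ = K_a q H = 66.19 at H/2 = 3.200 m.
ȳ = (P₁·2.133 + P₂·3.200)/(P₁+P₂) = 2.580 m.

2.58 m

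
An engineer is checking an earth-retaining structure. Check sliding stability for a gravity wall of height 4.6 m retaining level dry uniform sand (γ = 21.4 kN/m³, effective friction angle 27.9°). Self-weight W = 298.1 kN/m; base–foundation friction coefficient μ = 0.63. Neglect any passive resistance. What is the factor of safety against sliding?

2.29

K_a = tan²(45° − 27.9°/2) = 0.3625.
P_a = ½K_aγH² = 0.5×0.3625×21.4×4.6² = 82.07 kN/m, acting at H/3 = 1.533 m above the base.
FS_sliding = μW / P_a = 0.63×298.1 / 82.07 = 2.288.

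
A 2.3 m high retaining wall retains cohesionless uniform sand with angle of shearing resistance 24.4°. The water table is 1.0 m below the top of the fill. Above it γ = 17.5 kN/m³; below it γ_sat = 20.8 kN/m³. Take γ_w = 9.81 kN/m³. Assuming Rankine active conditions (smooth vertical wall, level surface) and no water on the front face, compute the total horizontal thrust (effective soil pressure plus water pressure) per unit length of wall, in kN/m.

25.2 kN/m

K_a = tan²(45° − φ/2) = 0.4153.
γ' = 20.8 − 9.81 = 10.99 kN/m³. Depth below WT = 1.3 m.
σ'_h at WT = K_a γ d_w = 7.268 kPa; at base = 7.268 + K_a γ' × 1.3 = 13.20 kPa.
P₁ (0–1.0 m) = ½×7.268×1.0 = 3.634. P₂ (1.0–2.3 m) = ½(7.268+13.20)×1.3 = 13.31.
P_w = ½ γ_w h₂² = 0.5×9.81×1.3² = 8.289. Total = 3.634+13.31+8.289 = 25.23 kN/m.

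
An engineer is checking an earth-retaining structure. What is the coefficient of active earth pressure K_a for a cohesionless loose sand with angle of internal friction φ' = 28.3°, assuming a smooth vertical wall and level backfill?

0.357

K_a = tan²(45° − φ/2) = tan²(30.85°) = 0.3568.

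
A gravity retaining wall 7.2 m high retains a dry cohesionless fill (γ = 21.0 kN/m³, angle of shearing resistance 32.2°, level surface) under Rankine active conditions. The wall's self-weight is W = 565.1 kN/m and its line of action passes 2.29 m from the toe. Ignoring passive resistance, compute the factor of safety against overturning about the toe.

K_a = tan²(45° − 32.2°/2) = 0.3047.
P_a = ½K_aγH² = 0.5×0.3047×21.0×7.2² = 165.9 kN/m, acting at H/3 = 2.400 m above the base.
Overturning moment M_o = P_a × H/3 = 165.9 × 2.400 = 398.1.
Resisting moment M_r = W × 2.29 = 565.1 × 2.29 = 1294.
FS_overturning = M_r/M_o = 1294/398.1 = 3.251.

3.25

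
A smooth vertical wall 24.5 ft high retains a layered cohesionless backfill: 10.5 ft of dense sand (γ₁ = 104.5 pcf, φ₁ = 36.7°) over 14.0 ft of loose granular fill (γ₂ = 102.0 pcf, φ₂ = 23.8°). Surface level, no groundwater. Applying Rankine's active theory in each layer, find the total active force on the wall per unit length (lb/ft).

K_a1 = tan²(45°−36.7°/2) = 0.2519; K_a2 = tan²(45°−23.8°/2) = 0.4250.
Layer 1: σ at base = K_a1 γ₁ h₁ = 276.4 psf; P₁ = ½×276.4×10.5 = 1451.
Layer 2: σ_v at top = γ₁h₁ = 1097; σ_h top = K_a2×1097 = 466.3; σ_h base = K_a2×(1097+102.0×14.0) = 1073.
P₂ = ½(466.3+1073)×14.0 = 10780. Total P_a = 1451+10780 = 12230 lb/ft.

12200 lb/ft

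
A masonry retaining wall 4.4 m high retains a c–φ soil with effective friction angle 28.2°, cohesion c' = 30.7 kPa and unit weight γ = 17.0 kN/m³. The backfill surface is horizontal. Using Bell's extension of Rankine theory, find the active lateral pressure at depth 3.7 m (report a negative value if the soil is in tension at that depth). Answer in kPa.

-14.2 kPa

K_a = (1 − sin φ)/(1 + sin φ) = 0.3582.
σ_a = K_a γ z − 2c√K_a = 0.3582×17.0×3.7 − 2×30.7×0.5985 = -14.22 kPa.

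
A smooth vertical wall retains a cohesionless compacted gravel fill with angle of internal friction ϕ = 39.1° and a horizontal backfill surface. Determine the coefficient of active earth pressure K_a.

K_a = tan²(45° − φ/2) = tan²(25.45°) = 0.2265.

0.226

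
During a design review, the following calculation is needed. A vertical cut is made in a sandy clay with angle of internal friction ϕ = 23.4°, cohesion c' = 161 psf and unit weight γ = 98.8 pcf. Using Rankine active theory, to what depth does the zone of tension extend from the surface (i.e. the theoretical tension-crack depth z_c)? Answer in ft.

K_a = tan²(45° − 23.4°/2) = 0.4315; √K_a = 0.6569.
The active pressure is zero where K_a γ z = 2c√K_a, so z_c = 2c/(γ√K_a) = 2×161/(98.8×0.6569) = 4.962 ft.

4.96 ft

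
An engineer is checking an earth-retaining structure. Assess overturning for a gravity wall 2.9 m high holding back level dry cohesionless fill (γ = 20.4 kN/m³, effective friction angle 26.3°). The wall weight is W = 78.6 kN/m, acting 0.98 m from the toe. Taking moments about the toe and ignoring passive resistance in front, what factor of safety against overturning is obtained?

2.41

K_a = tan²(45° − 26.3°/2) = 0.3859.
P_a = ½K_aγH² = 0.5×0.3859×20.4×2.9² = 33.11 kN/m, acting at H/3 = 0.9667 m above the base.
Overturning moment M_o = P_a × H/3 = 33.11 × 0.9667 = 32.00.
Resisting moment M_r = W × 0.98 = 78.6 × 0.98 = 77.03.
FS_overturning = M_r/M_o = 77.03/32.00 = 2.407.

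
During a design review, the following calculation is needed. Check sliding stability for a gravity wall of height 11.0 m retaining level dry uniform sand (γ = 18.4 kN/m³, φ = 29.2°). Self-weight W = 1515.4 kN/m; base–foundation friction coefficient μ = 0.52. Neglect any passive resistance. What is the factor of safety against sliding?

K_a = tan²(45° − 29.2°/2) = 0.3442.
P_a = ½K_aγH² = 0.5×0.3442×18.4×11.0² = 383.2 kN/m, acting at H/3 = 3.667 m above the base.
FS_sliding = μW / P_a = 0.52×1515.4 / 383.2 = 2.057.

2.06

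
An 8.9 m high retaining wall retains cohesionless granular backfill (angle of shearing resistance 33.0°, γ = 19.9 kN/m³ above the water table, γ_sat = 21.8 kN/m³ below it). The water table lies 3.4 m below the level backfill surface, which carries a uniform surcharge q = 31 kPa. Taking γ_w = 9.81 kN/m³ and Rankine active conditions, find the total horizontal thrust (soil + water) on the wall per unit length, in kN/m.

427 kN/m

K_a = tan²(45° − φ/2) = 0.2948.
γ' = 21.8 − 9.81 = 11.99 kN/m³. h₂ = H − d_w = 5.5 m.
σ'_h: at surface K_a·q = 9.139; at WT K_a(q+γd_w) = 29.09; at base K_a(q+γd_w+γ'h₂) = 48.53 kPa.
P₁ = ½(9.139+29.09)×3.4 = 64.98; P₂ = ½(29.09+48.53)×5.5 = 213.4; P_w = ½γ_w h₂² = 148.4.
Total = 64.98+213.4+148.4 = 426.8 kN/m.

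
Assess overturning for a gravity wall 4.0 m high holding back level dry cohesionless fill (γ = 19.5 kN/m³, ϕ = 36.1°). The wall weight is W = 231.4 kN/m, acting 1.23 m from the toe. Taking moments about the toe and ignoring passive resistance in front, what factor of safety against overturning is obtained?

K_a = tan²(45° − 36.1°/2) = 0.2585.
P_a = ½K_aγH² = 0.5×0.2585×19.5×4.0² = 40.33 kN/m, acting at H/3 = 1.333 m above the base.
Overturning moment M_o = P_a × H/3 = 40.33 × 1.333 = 53.77.
Resisting moment M_r = W × 1.23 = 231.4 × 1.23 = 284.6.
FS_overturning = M_r/M_o = 284.6/53.77 = 5.294.

5.29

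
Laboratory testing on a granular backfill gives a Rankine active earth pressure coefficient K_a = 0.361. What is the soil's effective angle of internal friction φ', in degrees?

K_a = tan²(45° − φ/2) ⇒ 45° − φ/2 = arctan(√0.361) = 31.00°.
φ = 2(45° − 31.00°) = 28.00°.

28.0°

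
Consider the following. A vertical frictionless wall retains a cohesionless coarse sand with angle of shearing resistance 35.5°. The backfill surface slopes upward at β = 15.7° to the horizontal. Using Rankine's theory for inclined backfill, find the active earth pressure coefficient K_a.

0.293

K_a = cos β · (cos β − √(cos²β − cos²φ)) / (cos β + √(cos²β − cos²φ)).
cos β = 0.9627, cos φ = 0.8141, √(cos²β − cos²φ) = 0.5138.
K_a = 0.9627 × (0.9627 − 0.5138)/(0.9627 + 0.5138) = 0.2927.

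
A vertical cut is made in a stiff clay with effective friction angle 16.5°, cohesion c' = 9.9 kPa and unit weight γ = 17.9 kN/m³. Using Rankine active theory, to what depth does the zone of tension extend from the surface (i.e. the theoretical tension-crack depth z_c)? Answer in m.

1.48 m

K_a = tan²(45° − 16.5°/2) = 0.5576; √K_a = 0.7467.
The active pressure is zero where K_a γ z = 2c√K_a, so z_c = 2c/(γ√K_a) = 2×9.9/(17.9×0.7467) = 1.481 m.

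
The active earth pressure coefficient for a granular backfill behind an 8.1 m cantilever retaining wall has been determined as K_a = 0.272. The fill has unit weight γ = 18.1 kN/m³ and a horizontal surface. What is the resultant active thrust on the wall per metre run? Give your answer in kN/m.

162 kN/m

P = ½ K_a γ H² = 0.5 × 0.272 × 18.1 × 8.1² = 161.5 kN/m.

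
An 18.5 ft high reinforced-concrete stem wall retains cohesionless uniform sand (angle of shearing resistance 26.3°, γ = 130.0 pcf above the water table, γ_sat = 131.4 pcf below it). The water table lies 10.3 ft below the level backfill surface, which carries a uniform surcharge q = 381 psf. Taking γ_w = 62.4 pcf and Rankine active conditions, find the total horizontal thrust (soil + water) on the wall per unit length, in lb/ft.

12600 lb/ft

K_a = tan²(45° − φ/2) = 0.3859.
γ' = 131.4 − 62.4 = 69.00 pcf. h₂ = H − d_w = 8.2 ft.
σ'_h: at surface K_a·q = 147.0; at WT K_a(q+γd_w) = 663.8; at base K_a(q+γd_w+γ'h₂) = 882.2 psf.
P₁ = ½(147.0+663.8)×10.3 = 4176; P₂ = ½(663.8+882.2)×8.2 = 6338; P_w = ½γ_w h₂² = 2098.
Total = 4176+6338+2098 = 12610 lb/ft.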